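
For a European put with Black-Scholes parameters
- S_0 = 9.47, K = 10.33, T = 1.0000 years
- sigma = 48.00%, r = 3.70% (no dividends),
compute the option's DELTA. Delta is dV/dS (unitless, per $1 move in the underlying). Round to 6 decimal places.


d1 = 0.1359929668; d2 = -0.3440070332
phi(d1) = 0.3952702477; exp(-qT) = 1.0000000000; exp(-rT) = 0.9636761353
N(-d1) = 0.4459134205
Delta = -exp(-qT) * N(-d1) = -1.0000000000 * 0.4459134205 = -0.445913

Answer: Delta = -0.445913


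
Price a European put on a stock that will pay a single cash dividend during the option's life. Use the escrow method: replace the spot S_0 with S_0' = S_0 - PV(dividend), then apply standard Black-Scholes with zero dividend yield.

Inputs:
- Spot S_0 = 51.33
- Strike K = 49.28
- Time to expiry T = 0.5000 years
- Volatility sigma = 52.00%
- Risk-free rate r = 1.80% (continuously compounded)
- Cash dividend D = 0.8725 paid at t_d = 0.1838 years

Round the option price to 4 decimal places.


Answer: Price = 6.4595

Derivation:
PV(D) = D * exp(-r * t_d) = 0.8725 * 0.99669707 = 0.86961819
S_0' = S_0 - PV(D) = 51.3300 - 0.86961819 = 50.46038181
d1 = (ln(S_0'/K) + (r + sigma^2/2)*T) / (sigma*sqrt(T)) = 0.27269897
d2 = d1 - sigma*sqrt(T) = -0.09499656
exp(-rT) = 0.99104038
N(-d1) = 0.39254231; N(-d2) = 0.53784122
P = K * exp(-rT) * N(-d2) - S_0' * N(-d1) = 49.2800 * 0.99104038 * 0.53784122 - 50.46038181 * 0.39254231 = 6.4595


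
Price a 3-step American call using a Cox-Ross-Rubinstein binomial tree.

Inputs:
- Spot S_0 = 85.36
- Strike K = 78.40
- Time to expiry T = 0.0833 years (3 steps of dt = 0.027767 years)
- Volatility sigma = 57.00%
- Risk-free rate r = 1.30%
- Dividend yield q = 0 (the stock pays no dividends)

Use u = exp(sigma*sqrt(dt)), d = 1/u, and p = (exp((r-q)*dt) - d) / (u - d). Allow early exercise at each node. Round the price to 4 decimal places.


Answer: Price = V(0,0) = 9.3633

Derivation:
dt = T/N = 0.027767
u = exp(sigma*sqrt(dt)) = 1.099638; d = 1/u = 0.909390
p = (exp((r-q)*dt) - d) / (u - d) = 0.478170
Discount per step: exp(-r*dt) = 0.999639
Stock lattice S(k, i) with i counting down-moves:
  k=0: S(0,0) = 85.3600
  k=1: S(1,0) = 93.8651; S(1,1) = 77.6255
  k=2: S(2,0) = 103.2176; S(2,1) = 85.3600; S(2,2) = 70.5919
  k=3: S(3,0) = 113.5020; S(3,1) = 93.8651; S(3,2) = 77.6255; S(3,3) = 64.1956
Terminal payoffs V(N, i) = max(S_T - K, 0):
  V(3,0) = 35.102016; V(3,1) = 15.465096; V(3,2) = 0.000000; V(3,3) = 0.000000
Backward induction: V(k, i) = exp(-r*dt) * [p * V(k+1, i) + (1-p) * V(k+1, i+1)]; then take max(V_cont, immediate exercise) for American.
  V(2,0) = exp(-r*dt) * [p*35.102016 + (1-p)*15.465096] = 24.845918; exercise = 24.817623; V(2,0) = max -> 24.845918
  V(2,1) = exp(-r*dt) * [p*15.465096 + (1-p)*0.000000] = 7.392281; exercise = 6.960000; V(2,1) = max -> 7.392281
  V(2,2) = exp(-r*dt) * [p*0.000000 + (1-p)*0.000000] = 0.000000; exercise = 0.000000; V(2,2) = max -> 0.000000
  V(1,0) = exp(-r*dt) * [p*24.845918 + (1-p)*7.392281] = 15.732411; exercise = 15.465096; V(1,0) = max -> 15.732411
  V(1,1) = exp(-r*dt) * [p*7.392281 + (1-p)*0.000000] = 3.533493; exercise = 0.000000; V(1,1) = max -> 3.533493
  V(0,0) = exp(-r*dt) * [p*15.732411 + (1-p)*3.533493] = 9.363273; exercise = 6.960000; V(0,0) = max -> 9.363273


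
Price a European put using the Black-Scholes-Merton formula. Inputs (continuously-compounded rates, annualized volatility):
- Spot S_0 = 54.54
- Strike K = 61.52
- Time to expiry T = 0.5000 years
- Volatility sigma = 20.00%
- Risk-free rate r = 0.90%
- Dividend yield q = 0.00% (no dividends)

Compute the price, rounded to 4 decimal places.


d1 = (ln(S/K) + (r - q + 0.5*sigma^2) * T) / (sigma * sqrt(T)) = -0.74902370
d2 = d1 - sigma * sqrt(T) = -0.89044506
exp(-rT) = 0.99551011; exp(-qT) = 1.00000000
P = K * exp(-rT) * N(-d2) - S_0 * exp(-qT) * N(-d1)
N(-d1) = 0.77307854; N(-d2) = 0.81338652
P = 61.5200 * 0.99551011 * 0.81338652 - 54.5400 * 1.00000000 * 0.77307854 = 7.6512

Answer: Price = 7.6512


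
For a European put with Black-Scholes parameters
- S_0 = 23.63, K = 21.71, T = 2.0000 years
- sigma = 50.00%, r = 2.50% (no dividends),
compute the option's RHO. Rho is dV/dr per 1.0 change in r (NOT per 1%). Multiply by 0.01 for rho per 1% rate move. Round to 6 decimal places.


Answer: Rho = -23.325082

Derivation:
d1 = 0.5441103346; d2 = -0.1629964466
phi(d1) = 0.3440505925; exp(-qT) = 1.0000000000; exp(-rT) = 0.9512294245
N(-d2) = 0.5647393838
Rho = -K*T*exp(-rT)*N(-d2) = -21.7100 * 2.0000 * 0.9512294245 * 0.5647393838 = -23.325082


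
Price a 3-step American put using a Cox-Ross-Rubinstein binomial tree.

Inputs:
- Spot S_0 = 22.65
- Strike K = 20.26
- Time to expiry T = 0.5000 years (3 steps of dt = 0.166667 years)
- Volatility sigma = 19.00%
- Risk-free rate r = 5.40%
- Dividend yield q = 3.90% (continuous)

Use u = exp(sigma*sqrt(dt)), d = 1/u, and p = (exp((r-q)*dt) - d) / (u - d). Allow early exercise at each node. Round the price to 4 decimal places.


Answer: Price = V(0,0) = 0.2869

Derivation:
dt = T/N = 0.166667
u = exp(sigma*sqrt(dt)) = 1.080655; d = 1/u = 0.925365
p = (exp((r-q)*dt) - d) / (u - d) = 0.496737
Discount per step: exp(-r*dt) = 0.991040
Stock lattice S(k, i) with i counting down-moves:
  k=0: S(0,0) = 22.6500
  k=1: S(1,0) = 24.4768; S(1,1) = 20.9595
  k=2: S(2,0) = 26.4510; S(2,1) = 22.6500; S(2,2) = 19.3952
  k=3: S(3,0) = 28.5844; S(3,1) = 24.4768; S(3,2) = 20.9595; S(3,3) = 17.9476
Terminal payoffs V(N, i) = max(K - S_T, 0):
  V(3,0) = 0.000000; V(3,1) = 0.000000; V(3,2) = 0.000000; V(3,3) = 2.312365
Backward induction: V(k, i) = exp(-r*dt) * [p * V(k+1, i) + (1-p) * V(k+1, i+1)]; then take max(V_cont, immediate exercise) for American.
  V(2,0) = exp(-r*dt) * [p*0.000000 + (1-p)*0.000000] = 0.000000; exercise = 0.000000; V(2,0) = max -> 0.000000
  V(2,1) = exp(-r*dt) * [p*0.000000 + (1-p)*0.000000] = 0.000000; exercise = 0.000000; V(2,1) = max -> 0.000000
  V(2,2) = exp(-r*dt) * [p*0.000000 + (1-p)*2.312365] = 1.153301; exercise = 0.864802; V(2,2) = max -> 1.153301
  V(1,0) = exp(-r*dt) * [p*0.000000 + (1-p)*0.000000] = 0.000000; exercise = 0.000000; V(1,0) = max -> 0.000000
  V(1,1) = exp(-r*dt) * [p*0.000000 + (1-p)*1.153301] = 0.575214; exercise = 0.000000; V(1,1) = max -> 0.575214
  V(0,0) = exp(-r*dt) * [p*0.000000 + (1-p)*0.575214] = 0.286890; exercise = 0.000000; V(0,0) = max -> 0.286890


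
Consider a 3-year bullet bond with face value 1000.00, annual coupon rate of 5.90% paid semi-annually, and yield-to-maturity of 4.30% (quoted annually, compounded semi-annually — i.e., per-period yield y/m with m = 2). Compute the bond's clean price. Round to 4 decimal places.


Answer: Price = 1044.5855

Derivation:
Coupon per period c = face * coupon_rate / m = 29.500000
Periods per year m = 2; per-period yield y/m = 0.021500
Number of cashflows N = 6
Cashflows (t years, CF_t, discount factor 1/(1+y/m)^(m*t), PV):
  t = 0.5000: CF_t = 29.500000, DF = 0.978953, PV = 28.879099
  t = 1.0000: CF_t = 29.500000, DF = 0.958348, PV = 28.271267
  t = 1.5000: CF_t = 29.500000, DF = 0.938177, PV = 27.676228
  t = 2.0000: CF_t = 29.500000, DF = 0.918431, PV = 27.093713
  t = 2.5000: CF_t = 29.500000, DF = 0.899100, PV = 26.523459
  t = 3.0000: CF_t = 1029.500000, DF = 0.880177, PV = 906.141717
Price P = sum_t PV_t = 1044.585485


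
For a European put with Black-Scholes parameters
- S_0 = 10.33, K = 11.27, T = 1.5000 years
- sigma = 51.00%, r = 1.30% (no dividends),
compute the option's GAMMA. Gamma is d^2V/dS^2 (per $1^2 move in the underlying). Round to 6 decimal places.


d1 = 0.2040968568; d2 = -0.4205230276
phi(d1) = 0.3907191371; exp(-qT) = 1.0000000000; exp(-rT) = 0.9806888952
Gamma = exp(-qT) * phi(d1) / (S * sigma * sqrt(T)) = 1.0000000000 * 0.3907191371 / (10.3300 * 0.5100 * 1.2247448714) = 0.060555

Answer: Gamma = 0.060555


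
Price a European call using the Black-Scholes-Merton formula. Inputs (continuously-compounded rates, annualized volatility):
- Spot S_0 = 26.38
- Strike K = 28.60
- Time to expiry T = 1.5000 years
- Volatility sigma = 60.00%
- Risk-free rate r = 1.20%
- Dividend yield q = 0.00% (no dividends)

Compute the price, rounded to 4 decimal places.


d1 = (ln(S/K) + (r - q + 0.5*sigma^2) * T) / (sigma * sqrt(T)) = 0.28196271
d2 = d1 - sigma * sqrt(T) = -0.45288421
exp(-rT) = 0.98216103; exp(-qT) = 1.00000000
C = S_0 * exp(-qT) * N(d1) - K * exp(-rT) * N(d2)
N(d1) = 0.61101395; N(d2) = 0.32531606
C = 26.3800 * 1.00000000 * 0.61101395 - 28.6000 * 0.98216103 * 0.32531606 = 6.9805

Answer: Price = 6.9805


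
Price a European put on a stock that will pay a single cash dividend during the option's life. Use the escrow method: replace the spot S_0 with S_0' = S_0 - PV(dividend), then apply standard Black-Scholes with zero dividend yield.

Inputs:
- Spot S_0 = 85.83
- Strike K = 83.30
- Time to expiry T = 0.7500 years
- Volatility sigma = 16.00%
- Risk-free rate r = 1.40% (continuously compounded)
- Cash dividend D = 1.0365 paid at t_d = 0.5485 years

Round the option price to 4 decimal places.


PV(D) = D * exp(-r * t_d) = 1.0365 * 0.99235041 = 1.02857120
S_0' = S_0 - PV(D) = 85.8300 - 1.02857120 = 84.80142880
d1 = (ln(S_0'/K) + (r + sigma^2/2)*T) / (sigma*sqrt(T)) = 0.27398043
d2 = d1 - sigma*sqrt(T) = 0.13541637
exp(-rT) = 0.98955493
N(-d1) = 0.39204983; N(-d2) = 0.44614134
P = K * exp(-rT) * N(-d2) - S_0' * N(-d1) = 83.3000 * 0.98955493 * 0.44614134 - 84.80142880 * 0.39204983 = 3.5290

Answer: Price = 3.5290


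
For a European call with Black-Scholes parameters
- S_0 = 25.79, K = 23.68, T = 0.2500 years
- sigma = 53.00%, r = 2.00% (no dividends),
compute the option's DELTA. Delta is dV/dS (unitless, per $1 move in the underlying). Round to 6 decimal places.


d1 = 0.4734660750; d2 = 0.2084660750
phi(d1) = 0.3566417169; exp(-qT) = 1.0000000000; exp(-rT) = 0.9950124792
N(d1) = 0.6820596505
Delta = exp(-qT) * N(d1) = 1.0000000000 * 0.6820596505 = 0.682060

Answer: Delta = 0.682060


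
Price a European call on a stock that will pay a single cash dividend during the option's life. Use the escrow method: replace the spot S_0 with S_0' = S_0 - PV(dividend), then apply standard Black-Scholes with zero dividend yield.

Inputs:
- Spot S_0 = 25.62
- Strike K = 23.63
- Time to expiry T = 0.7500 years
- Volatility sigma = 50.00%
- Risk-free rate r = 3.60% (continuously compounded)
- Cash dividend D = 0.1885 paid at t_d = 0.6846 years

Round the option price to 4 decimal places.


PV(D) = D * exp(-r * t_d) = 0.1885 * 0.97565562 = 0.18391108
S_0' = S_0 - PV(D) = 25.6200 - 0.18391108 = 25.43608892
d1 = (ln(S_0'/K) + (r + sigma^2/2)*T) / (sigma*sqrt(T)) = 0.44895195
d2 = d1 - sigma*sqrt(T) = 0.01593925
exp(-rT) = 0.97336124
N(d1) = 0.67326684; N(d2) = 0.50635857
C = S_0' * N(d1) - K * exp(-rT) * N(d2) = 25.43608892 * 0.67326684 - 23.6300 * 0.97336124 * 0.50635857 = 5.4788

Answer: Price = 5.4788


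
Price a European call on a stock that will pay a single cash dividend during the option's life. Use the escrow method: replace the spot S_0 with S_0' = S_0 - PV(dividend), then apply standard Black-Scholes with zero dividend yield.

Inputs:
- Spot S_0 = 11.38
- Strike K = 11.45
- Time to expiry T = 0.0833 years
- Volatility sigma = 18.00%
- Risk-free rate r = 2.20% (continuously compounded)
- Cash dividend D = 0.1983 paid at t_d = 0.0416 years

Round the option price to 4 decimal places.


Answer: Price = 0.1311

Derivation:
PV(D) = D * exp(-r * t_d) = 0.1983 * 0.99908522 = 0.19811860
S_0' = S_0 - PV(D) = 11.3800 - 0.19811860 = 11.18188140
d1 = (ln(S_0'/K) + (r + sigma^2/2)*T) / (sigma*sqrt(T)) = -0.39485057
d2 = d1 - sigma*sqrt(T) = -0.44680170
exp(-rT) = 0.99816908
N(d1) = 0.34647659; N(d2) = 0.32750912
C = S_0' * N(d1) - K * exp(-rT) * N(d2) = 11.18188140 * 0.34647659 - 11.4500 * 0.99816908 * 0.32750912 = 0.1311


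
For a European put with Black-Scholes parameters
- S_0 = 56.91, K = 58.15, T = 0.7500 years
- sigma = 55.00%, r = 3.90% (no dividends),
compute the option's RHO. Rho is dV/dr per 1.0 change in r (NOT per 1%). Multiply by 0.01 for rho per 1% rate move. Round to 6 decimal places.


Answer: Rho = -24.898296

Derivation:
d1 = 0.2543127029; d2 = -0.2220012692
phi(d1) = 0.3862478533; exp(-qT) = 1.0000000000; exp(-rT) = 0.9711736407
N(-d2) = 0.5878435524
Rho = -K*T*exp(-rT)*N(-d2) = -58.1500 * 0.7500 * 0.9711736407 * 0.5878435524 = -24.898296


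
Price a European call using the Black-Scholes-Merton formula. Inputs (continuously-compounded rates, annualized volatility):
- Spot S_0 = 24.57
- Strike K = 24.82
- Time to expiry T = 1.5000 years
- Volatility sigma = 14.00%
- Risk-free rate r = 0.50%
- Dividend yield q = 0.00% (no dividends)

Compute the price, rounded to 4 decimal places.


Answer: Price = 1.6488

Derivation:
d1 = (ln(S/K) + (r - q + 0.5*sigma^2) * T) / (sigma * sqrt(T)) = 0.07043103
d2 = d1 - sigma * sqrt(T) = -0.10103325
exp(-rT) = 0.99252805; exp(-qT) = 1.00000000
C = S_0 * exp(-qT) * N(d1) - K * exp(-rT) * N(d2)
N(d1) = 0.52807470; N(d2) = 0.45976203
C = 24.5700 * 1.00000000 * 0.52807470 - 24.8200 * 0.99252805 * 0.45976203 = 1.6488


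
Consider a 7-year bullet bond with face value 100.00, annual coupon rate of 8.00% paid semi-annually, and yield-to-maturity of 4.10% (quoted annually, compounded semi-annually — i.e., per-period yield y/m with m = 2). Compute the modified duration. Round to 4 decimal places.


Coupon per period c = face * coupon_rate / m = 4.000000
Periods per year m = 2; per-period yield y/m = 0.020500
Number of cashflows N = 14
Cashflows (t years, CF_t, discount factor 1/(1+y/m)^(m*t), PV):
  t = 0.5000: CF_t = 4.000000, DF = 0.979912, PV = 3.919647
  t = 1.0000: CF_t = 4.000000, DF = 0.960227, PV = 3.840909
  t = 1.5000: CF_t = 4.000000, DF = 0.940938, PV = 3.763752
  t = 2.0000: CF_t = 4.000000, DF = 0.922036, PV = 3.688145
  t = 2.5000: CF_t = 4.000000, DF = 0.903514, PV = 3.614057
  t = 3.0000: CF_t = 4.000000, DF = 0.885364, PV = 3.541457
  t = 3.5000: CF_t = 4.000000, DF = 0.867579, PV = 3.470315
  t = 4.0000: CF_t = 4.000000, DF = 0.850151, PV = 3.400603
  t = 4.5000: CF_t = 4.000000, DF = 0.833073, PV = 3.332291
  t = 5.0000: CF_t = 4.000000, DF = 0.816338, PV = 3.265351
  t = 5.5000: CF_t = 4.000000, DF = 0.799939, PV = 3.199756
  t = 6.0000: CF_t = 4.000000, DF = 0.783870, PV = 3.135479
  t = 6.5000: CF_t = 4.000000, DF = 0.768123, PV = 3.072493
  t = 7.0000: CF_t = 104.000000, DF = 0.752693, PV = 78.280071
Price P = sum_t PV_t = 123.524325
First compute Macaulay numerator sum_t t * PV_t:
  t * PV_t at t = 0.5000: 1.959824
  t * PV_t at t = 1.0000: 3.840909
  t * PV_t at t = 1.5000: 5.645628
  t * PV_t at t = 2.0000: 7.376289
  t * PV_t at t = 2.5000: 9.035141
  t * PV_t at t = 3.0000: 10.624370
  t * PV_t at t = 3.5000: 12.146103
  t * PV_t at t = 4.0000: 13.602412
  t * PV_t at t = 4.5000: 14.995309
  t * PV_t at t = 5.0000: 16.326756
  t * PV_t at t = 5.5000: 17.598659
  t * PV_t at t = 6.0000: 18.812873
  t * PV_t at t = 6.5000: 19.971203
  t * PV_t at t = 7.0000: 547.960499
Macaulay duration D = 699.895976 / 123.524325 = 5.666058
Modified duration = D / (1 + y/m) = 5.666058 / (1 + 0.020500) = 5.552237

Answer: Modified duration = 5.5522


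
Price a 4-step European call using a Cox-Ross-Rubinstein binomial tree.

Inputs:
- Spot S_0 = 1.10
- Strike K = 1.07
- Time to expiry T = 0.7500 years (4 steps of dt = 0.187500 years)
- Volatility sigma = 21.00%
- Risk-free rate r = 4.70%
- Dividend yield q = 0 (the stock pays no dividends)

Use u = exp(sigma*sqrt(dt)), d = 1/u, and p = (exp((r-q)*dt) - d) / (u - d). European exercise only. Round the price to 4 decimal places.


Answer: Price = V(0,0) = 0.1151

Derivation:
dt = T/N = 0.187500
u = exp(sigma*sqrt(dt)) = 1.095195; d = 1/u = 0.913079
p = (exp((r-q)*dt) - d) / (u - d) = 0.525886
Discount per step: exp(-r*dt) = 0.991226
Stock lattice S(k, i) with i counting down-moves:
  k=0: S(0,0) = 1.1000
  k=1: S(1,0) = 1.2047; S(1,1) = 1.0044
  k=2: S(2,0) = 1.3194; S(2,1) = 1.1000; S(2,2) = 0.9171
  k=3: S(3,0) = 1.4450; S(3,1) = 1.2047; S(3,2) = 1.0044; S(3,3) = 0.8374
  k=4: S(4,0) = 1.5826; S(4,1) = 1.3194; S(4,2) = 1.1000; S(4,3) = 0.9171; S(4,4) = 0.7646
Terminal payoffs V(N, i) = max(S_T - K, 0):
  V(4,0) = 0.512555; V(4,1) = 0.249398; V(4,2) = 0.030000; V(4,3) = 0.000000; V(4,4) = 0.000000
Backward induction: V(k, i) = exp(-r*dt) * [p * V(k+1, i) + (1-p) * V(k+1, i+1)].
  V(3,0) = exp(-r*dt) * [p*0.512555 + (1-p)*0.249398] = 0.384386
  V(3,1) = exp(-r*dt) * [p*0.249398 + (1-p)*0.030000] = 0.144103
  V(3,2) = exp(-r*dt) * [p*0.030000 + (1-p)*0.000000] = 0.015638
  V(3,3) = exp(-r*dt) * [p*0.000000 + (1-p)*0.000000] = 0.000000
  V(2,0) = exp(-r*dt) * [p*0.384386 + (1-p)*0.144103] = 0.268091
  V(2,1) = exp(-r*dt) * [p*0.144103 + (1-p)*0.015638] = 0.082466
  V(2,2) = exp(-r*dt) * [p*0.015638 + (1-p)*0.000000] = 0.008152
  V(1,0) = exp(-r*dt) * [p*0.268091 + (1-p)*0.082466] = 0.178504
  V(1,1) = exp(-r*dt) * [p*0.082466 + (1-p)*0.008152] = 0.046818
  V(0,0) = exp(-r*dt) * [p*0.178504 + (1-p)*0.046818] = 0.115051


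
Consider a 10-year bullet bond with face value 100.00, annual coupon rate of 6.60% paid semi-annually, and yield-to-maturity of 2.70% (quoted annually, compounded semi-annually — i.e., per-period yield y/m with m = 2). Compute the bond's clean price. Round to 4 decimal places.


Coupon per period c = face * coupon_rate / m = 3.300000
Periods per year m = 2; per-period yield y/m = 0.013500
Number of cashflows N = 20
Cashflows (t years, CF_t, discount factor 1/(1+y/m)^(m*t), PV):
  t = 0.5000: CF_t = 3.300000, DF = 0.986680, PV = 3.256043
  t = 1.0000: CF_t = 3.300000, DF = 0.973537, PV = 3.212672
  t = 1.5000: CF_t = 3.300000, DF = 0.960569, PV = 3.169879
  t = 2.0000: CF_t = 3.300000, DF = 0.947774, PV = 3.127656
  t = 2.5000: CF_t = 3.300000, DF = 0.935150, PV = 3.085995
  t = 3.0000: CF_t = 3.300000, DF = 0.922694, PV = 3.044889
  t = 3.5000: CF_t = 3.300000, DF = 0.910403, PV = 3.004330
  t = 4.0000: CF_t = 3.300000, DF = 0.898276, PV = 2.964312
  t = 4.5000: CF_t = 3.300000, DF = 0.886311, PV = 2.924827
  t = 5.0000: CF_t = 3.300000, DF = 0.874505, PV = 2.885868
  t = 5.5000: CF_t = 3.300000, DF = 0.862857, PV = 2.847427
  t = 6.0000: CF_t = 3.300000, DF = 0.851363, PV = 2.809499
  t = 6.5000: CF_t = 3.300000, DF = 0.840023, PV = 2.772076
  t = 7.0000: CF_t = 3.300000, DF = 0.828834, PV = 2.735152
  t = 7.5000: CF_t = 3.300000, DF = 0.817794, PV = 2.698719
  t = 8.0000: CF_t = 3.300000, DF = 0.806900, PV = 2.662771
  t = 8.5000: CF_t = 3.300000, DF = 0.796152, PV = 2.627303
  t = 9.0000: CF_t = 3.300000, DF = 0.785547, PV = 2.592307
  t = 9.5000: CF_t = 3.300000, DF = 0.775084, PV = 2.557777
  t = 10.0000: CF_t = 103.300000, DF = 0.764760, PV = 78.999667
Price P = sum_t PV_t = 133.979168

Answer: Price = 133.9792


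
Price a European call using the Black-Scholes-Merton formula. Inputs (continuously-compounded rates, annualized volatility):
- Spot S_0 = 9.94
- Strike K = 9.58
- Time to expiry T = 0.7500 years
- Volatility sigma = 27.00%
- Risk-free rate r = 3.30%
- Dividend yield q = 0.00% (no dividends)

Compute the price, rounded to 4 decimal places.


Answer: Price = 1.2254

Derivation:
d1 = (ln(S/K) + (r - q + 0.5*sigma^2) * T) / (sigma * sqrt(T)) = 0.38052484
d2 = d1 - sigma * sqrt(T) = 0.14669798
exp(-rT) = 0.97555377; exp(-qT) = 1.00000000
C = S_0 * exp(-qT) * N(d1) - K * exp(-rT) * N(d2)
N(d1) = 0.64822207; N(d2) = 0.55831479
C = 9.9400 * 1.00000000 * 0.64822207 - 9.5800 * 0.97555377 * 0.55831479 = 1.2254


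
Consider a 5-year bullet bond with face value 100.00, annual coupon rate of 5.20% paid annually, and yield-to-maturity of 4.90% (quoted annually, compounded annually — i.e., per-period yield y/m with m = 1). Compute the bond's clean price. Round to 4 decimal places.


Answer: Price = 101.3024

Derivation:
Coupon per period c = face * coupon_rate / m = 5.200000
Periods per year m = 1; per-period yield y/m = 0.049000
Number of cashflows N = 5
Cashflows (t years, CF_t, discount factor 1/(1+y/m)^(m*t), PV):
  t = 1.0000: CF_t = 5.200000, DF = 0.953289, PV = 4.957102
  t = 2.0000: CF_t = 5.200000, DF = 0.908760, PV = 4.725550
  t = 3.0000: CF_t = 5.200000, DF = 0.866310, PV = 4.504814
  t = 4.0000: CF_t = 5.200000, DF = 0.825844, PV = 4.294389
  t = 5.0000: CF_t = 105.200000, DF = 0.787268, PV = 82.820586
Price P = sum_t PV_t = 101.302441


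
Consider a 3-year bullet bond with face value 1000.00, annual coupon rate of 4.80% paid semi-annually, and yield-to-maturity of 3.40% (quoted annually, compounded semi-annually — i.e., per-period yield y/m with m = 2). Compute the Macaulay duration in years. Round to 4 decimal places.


Answer: Macaulay duration = 2.8335 years

Derivation:
Coupon per period c = face * coupon_rate / m = 24.000000
Periods per year m = 2; per-period yield y/m = 0.017000
Number of cashflows N = 6
Cashflows (t years, CF_t, discount factor 1/(1+y/m)^(m*t), PV):
  t = 0.5000: CF_t = 24.000000, DF = 0.983284, PV = 23.598820
  t = 1.0000: CF_t = 24.000000, DF = 0.966848, PV = 23.204346
  t = 1.5000: CF_t = 24.000000, DF = 0.950686, PV = 22.816466
  t = 2.0000: CF_t = 24.000000, DF = 0.934795, PV = 22.435070
  t = 2.5000: CF_t = 24.000000, DF = 0.919169, PV = 22.060049
  t = 3.0000: CF_t = 1024.000000, DF = 0.903804, PV = 925.495346
Price P = sum_t PV_t = 1039.610098
Macaulay numerator sum_t t * PV_t:
  t * PV_t at t = 0.5000: 11.799410
  t * PV_t at t = 1.0000: 23.204346
  t * PV_t at t = 1.5000: 34.224699
  t * PV_t at t = 2.0000: 44.870140
  t * PV_t at t = 2.5000: 55.150123
  t * PV_t at t = 3.0000: 2776.486038
Macaulay duration D = (sum_t t * PV_t) / P = 2945.734756 / 1039.610098 = 2.833500


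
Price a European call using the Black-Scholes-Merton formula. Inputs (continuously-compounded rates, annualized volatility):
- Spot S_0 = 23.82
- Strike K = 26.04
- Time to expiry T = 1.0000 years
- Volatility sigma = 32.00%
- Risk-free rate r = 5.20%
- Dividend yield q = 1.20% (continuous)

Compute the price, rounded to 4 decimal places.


Answer: Price = 2.5106

Derivation:
d1 = (ln(S/K) + (r - q + 0.5*sigma^2) * T) / (sigma * sqrt(T)) = 0.00653671
d2 = d1 - sigma * sqrt(T) = -0.31346329
exp(-rT) = 0.94932887; exp(-qT) = 0.98807171
C = S_0 * exp(-qT) * N(d1) - K * exp(-rT) * N(d2)
N(d1) = 0.50260775; N(d2) = 0.37696435
C = 23.8200 * 0.98807171 * 0.50260775 - 26.0400 * 0.94932887 * 0.37696435 = 2.5106


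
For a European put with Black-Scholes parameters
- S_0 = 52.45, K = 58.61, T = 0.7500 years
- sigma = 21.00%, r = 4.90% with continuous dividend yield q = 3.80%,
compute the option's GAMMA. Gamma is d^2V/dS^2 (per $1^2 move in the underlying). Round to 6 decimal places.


d1 = -0.4742932222; d2 = -0.6561585570
phi(d1) = 0.3565019521; exp(-qT) = 0.9719022941; exp(-rT) = 0.9639170845
Gamma = exp(-qT) * phi(d1) / (S * sigma * sqrt(T)) = 0.9719022941 * 0.3565019521 / (52.4500 * 0.2100 * 0.8660254038) = 0.036324

Answer: Gamma = 0.036324


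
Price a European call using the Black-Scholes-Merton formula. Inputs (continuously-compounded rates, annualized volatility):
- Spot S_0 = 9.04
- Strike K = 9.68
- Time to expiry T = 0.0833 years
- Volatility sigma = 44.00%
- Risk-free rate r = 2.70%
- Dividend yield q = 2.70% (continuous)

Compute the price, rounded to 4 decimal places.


d1 = (ln(S/K) + (r - q + 0.5*sigma^2) * T) / (sigma * sqrt(T)) = -0.47514372
d2 = d1 - sigma * sqrt(T) = -0.60213538
exp(-rT) = 0.99775343; exp(-qT) = 0.99775343
C = S_0 * exp(-qT) * N(d1) - K * exp(-rT) * N(d2)
N(d1) = 0.31734227; N(d2) = 0.27354201
C = 9.0400 * 0.99775343 * 0.31734227 - 9.6800 * 0.99775343 * 0.27354201 = 0.2204

Answer: Price = 0.2204


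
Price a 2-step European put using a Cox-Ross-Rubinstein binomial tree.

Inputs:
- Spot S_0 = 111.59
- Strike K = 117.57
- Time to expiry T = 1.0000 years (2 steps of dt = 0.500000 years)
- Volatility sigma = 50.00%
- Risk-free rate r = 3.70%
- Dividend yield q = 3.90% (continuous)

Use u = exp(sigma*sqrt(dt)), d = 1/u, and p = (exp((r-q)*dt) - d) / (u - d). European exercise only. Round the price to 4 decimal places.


Answer: Price = V(0,0) = 23.6919

Derivation:
dt = T/N = 0.500000
u = exp(sigma*sqrt(dt)) = 1.424119; d = 1/u = 0.702189
p = (exp((r-q)*dt) - d) / (u - d) = 0.411137
Discount per step: exp(-r*dt) = 0.981670
Stock lattice S(k, i) with i counting down-moves:
  k=0: S(0,0) = 111.5900
  k=1: S(1,0) = 158.9174; S(1,1) = 78.3572
  k=2: S(2,0) = 226.3174; S(2,1) = 111.5900; S(2,2) = 55.0215
Terminal payoffs V(N, i) = max(K - S_T, 0):
  V(2,0) = 0.000000; V(2,1) = 5.980000; V(2,2) = 62.548465
Backward induction: V(k, i) = exp(-r*dt) * [p * V(k+1, i) + (1-p) * V(k+1, i+1)].
  V(1,0) = exp(-r*dt) * [p*0.000000 + (1-p)*5.980000] = 3.456857
  V(1,1) = exp(-r*dt) * [p*5.980000 + (1-p)*62.548465] = 38.570900
  V(0,0) = exp(-r*dt) * [p*3.456857 + (1-p)*38.570900] = 23.691856


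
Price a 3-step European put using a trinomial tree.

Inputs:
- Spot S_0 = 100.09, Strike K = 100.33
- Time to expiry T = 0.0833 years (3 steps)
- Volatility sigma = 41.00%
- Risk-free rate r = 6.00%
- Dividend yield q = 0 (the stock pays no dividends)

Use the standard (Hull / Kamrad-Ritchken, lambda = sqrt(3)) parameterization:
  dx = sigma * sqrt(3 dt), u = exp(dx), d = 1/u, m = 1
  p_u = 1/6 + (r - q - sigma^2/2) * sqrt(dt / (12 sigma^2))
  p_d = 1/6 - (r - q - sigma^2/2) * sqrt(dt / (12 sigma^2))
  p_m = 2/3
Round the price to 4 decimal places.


Answer: Price = V(0,0) = 4.1888

Derivation:
dt = T/N = 0.027767; dx = sigma*sqrt(3*dt) = 0.118333
u = exp(dx) = 1.125619; d = 1/u = 0.888400
p_u = 0.163845, p_m = 0.666667, p_d = 0.169488
Discount per step: exp(-r*dt) = 0.998335
Stock lattice S(k, j) with j the centered position index:
  k=0: S(0,+0) = 100.0900
  k=1: S(1,-1) = 88.9200; S(1,+0) = 100.0900; S(1,+1) = 112.6632
  k=2: S(2,-2) = 78.9965; S(2,-1) = 88.9200; S(2,+0) = 100.0900; S(2,+1) = 112.6632; S(2,+2) = 126.8159
  k=3: S(3,-3) = 70.1805; S(3,-2) = 78.9965; S(3,-1) = 88.9200; S(3,+0) = 100.0900; S(3,+1) = 112.6632; S(3,+2) = 126.8159; S(3,+3) = 142.7463
Terminal payoffs V(N, j) = max(K - S_T, 0):
  V(3,-3) = 30.149508; V(3,-2) = 21.333502; V(3,-1) = 11.410039; V(3,+0) = 0.240000; V(3,+1) = 0.000000; V(3,+2) = 0.000000; V(3,+3) = 0.000000
Backward induction: V(k, j) = exp(-r*dt) * [p_u * V(k+1, j+1) + p_m * V(k+1, j) + p_d * V(k+1, j-1)]
  V(2,-2) = exp(-r*dt) * [p_u*11.410039 + p_m*21.333502 + p_d*30.149508] = 21.166509
  V(2,-1) = exp(-r*dt) * [p_u*0.240000 + p_m*11.410039 + p_d*21.333502] = 11.243048
  V(2,+0) = exp(-r*dt) * [p_u*0.000000 + p_m*0.240000 + p_d*11.410039] = 2.090383
  V(2,+1) = exp(-r*dt) * [p_u*0.000000 + p_m*0.000000 + p_d*0.240000] = 0.040609
  V(2,+2) = exp(-r*dt) * [p_u*0.000000 + p_m*0.000000 + p_d*0.000000] = 0.000000
  V(1,-1) = exp(-r*dt) * [p_u*2.090383 + p_m*11.243048 + p_d*21.166509] = 11.406322
  V(1,+0) = exp(-r*dt) * [p_u*0.040609 + p_m*2.090383 + p_d*11.243048] = 3.300305
  V(1,+1) = exp(-r*dt) * [p_u*0.000000 + p_m*0.040609 + p_d*2.090383] = 0.380734
  V(0,+0) = exp(-r*dt) * [p_u*0.380734 + p_m*3.300305 + p_d*11.406322] = 4.188838


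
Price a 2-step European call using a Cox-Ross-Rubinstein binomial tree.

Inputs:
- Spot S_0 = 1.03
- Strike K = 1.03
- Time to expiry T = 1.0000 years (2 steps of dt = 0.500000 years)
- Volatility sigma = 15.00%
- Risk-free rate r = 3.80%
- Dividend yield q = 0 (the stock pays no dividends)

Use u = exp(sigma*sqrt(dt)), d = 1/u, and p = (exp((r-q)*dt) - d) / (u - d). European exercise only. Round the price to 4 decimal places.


Answer: Price = V(0,0) = 0.0745

Derivation:
dt = T/N = 0.500000
u = exp(sigma*sqrt(dt)) = 1.111895; d = 1/u = 0.899365
p = (exp((r-q)*dt) - d) / (u - d) = 0.563762
Discount per step: exp(-r*dt) = 0.981179
Stock lattice S(k, i) with i counting down-moves:
  k=0: S(0,0) = 1.0300
  k=1: S(1,0) = 1.1453; S(1,1) = 0.9263
  k=2: S(2,0) = 1.2734; S(2,1) = 1.0300; S(2,2) = 0.8331
Terminal payoffs V(N, i) = max(S_T - K, 0):
  V(2,0) = 0.243400; V(2,1) = 0.000000; V(2,2) = 0.000000
Backward induction: V(k, i) = exp(-r*dt) * [p * V(k+1, i) + (1-p) * V(k+1, i+1)].
  V(1,0) = exp(-r*dt) * [p*0.243400 + (1-p)*0.000000] = 0.134637
  V(1,1) = exp(-r*dt) * [p*0.000000 + (1-p)*0.000000] = 0.000000
  V(0,0) = exp(-r*dt) * [p*0.134637 + (1-p)*0.000000] = 0.074475


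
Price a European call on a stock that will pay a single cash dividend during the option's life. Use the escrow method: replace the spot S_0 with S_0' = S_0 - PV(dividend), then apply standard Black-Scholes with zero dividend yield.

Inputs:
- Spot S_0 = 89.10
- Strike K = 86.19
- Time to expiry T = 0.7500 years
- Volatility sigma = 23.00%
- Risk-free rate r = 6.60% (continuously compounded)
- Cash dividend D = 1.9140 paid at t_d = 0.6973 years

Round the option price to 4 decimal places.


Answer: Price = 9.6591

Derivation:
PV(D) = D * exp(-r * t_d) = 1.9140 * 0.95502114 = 1.82791047
S_0' = S_0 - PV(D) = 89.1000 - 1.82791047 = 87.27208953
d1 = (ln(S_0'/K) + (r + sigma^2/2)*T) / (sigma*sqrt(T)) = 0.41074226
d2 = d1 - sigma*sqrt(T) = 0.21155641
exp(-rT) = 0.95170516
N(d1) = 0.65936923; N(d2) = 0.58377344
C = S_0' * N(d1) - K * exp(-rT) * N(d2) = 87.27208953 * 0.65936923 - 86.1900 * 0.95170516 * 0.58377344 = 9.6591


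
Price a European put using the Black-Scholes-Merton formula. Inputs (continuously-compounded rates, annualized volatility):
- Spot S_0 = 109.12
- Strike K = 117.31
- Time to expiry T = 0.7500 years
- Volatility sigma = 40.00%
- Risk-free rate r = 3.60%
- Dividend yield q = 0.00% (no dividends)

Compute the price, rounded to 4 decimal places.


d1 = (ln(S/K) + (r - q + 0.5*sigma^2) * T) / (sigma * sqrt(T)) = 0.04222795
d2 = d1 - sigma * sqrt(T) = -0.30418221
exp(-rT) = 0.97336124; exp(-qT) = 1.00000000
P = K * exp(-rT) * N(-d2) - S_0 * exp(-qT) * N(-d1)
N(-d1) = 0.48315849; N(-d2) = 0.61950546
P = 117.3100 * 0.97336124 * 0.61950546 - 109.1200 * 1.00000000 * 0.48315849 = 18.0160

Answer: Price = 18.0160


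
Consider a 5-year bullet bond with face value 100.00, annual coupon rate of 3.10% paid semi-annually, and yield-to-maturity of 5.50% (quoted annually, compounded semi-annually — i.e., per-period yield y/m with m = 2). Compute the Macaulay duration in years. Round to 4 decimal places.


Answer: Macaulay duration = 4.6471 years

Derivation:
Coupon per period c = face * coupon_rate / m = 1.550000
Periods per year m = 2; per-period yield y/m = 0.027500
Number of cashflows N = 10
Cashflows (t years, CF_t, discount factor 1/(1+y/m)^(m*t), PV):
  t = 0.5000: CF_t = 1.550000, DF = 0.973236, PV = 1.508516
  t = 1.0000: CF_t = 1.550000, DF = 0.947188, PV = 1.468142
  t = 1.5000: CF_t = 1.550000, DF = 0.921838, PV = 1.428849
  t = 2.0000: CF_t = 1.550000, DF = 0.897166, PV = 1.390607
  t = 2.5000: CF_t = 1.550000, DF = 0.873154, PV = 1.353389
  t = 3.0000: CF_t = 1.550000, DF = 0.849785, PV = 1.317167
  t = 3.5000: CF_t = 1.550000, DF = 0.827041, PV = 1.281914
  t = 4.0000: CF_t = 1.550000, DF = 0.804906, PV = 1.247605
  t = 4.5000: CF_t = 1.550000, DF = 0.783364, PV = 1.214214
  t = 5.0000: CF_t = 101.550000, DF = 0.762398, PV = 77.421507
Price P = sum_t PV_t = 89.631909
Macaulay numerator sum_t t * PV_t:
  t * PV_t at t = 0.5000: 0.754258
  t * PV_t at t = 1.0000: 1.468142
  t * PV_t at t = 1.5000: 2.143273
  t * PV_t at t = 2.0000: 2.781214
  t * PV_t at t = 2.5000: 3.383472
  t * PV_t at t = 3.0000: 3.951500
  t * PV_t at t = 3.5000: 4.486699
  t * PV_t at t = 4.0000: 4.990419
  t * PV_t at t = 4.5000: 5.463963
  t * PV_t at t = 5.0000: 387.107537
Macaulay duration D = (sum_t t * PV_t) / P = 416.530476 / 89.631909 = 4.647123


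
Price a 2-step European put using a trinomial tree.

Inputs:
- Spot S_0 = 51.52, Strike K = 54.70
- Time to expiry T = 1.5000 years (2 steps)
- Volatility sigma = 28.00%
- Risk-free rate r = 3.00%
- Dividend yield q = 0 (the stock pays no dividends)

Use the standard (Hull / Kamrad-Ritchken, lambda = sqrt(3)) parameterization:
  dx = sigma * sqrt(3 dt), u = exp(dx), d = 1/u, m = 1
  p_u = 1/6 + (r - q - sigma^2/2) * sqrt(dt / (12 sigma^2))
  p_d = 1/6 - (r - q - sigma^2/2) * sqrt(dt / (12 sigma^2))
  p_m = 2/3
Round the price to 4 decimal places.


dt = T/N = 0.750000; dx = sigma*sqrt(3*dt) = 0.420000
u = exp(dx) = 1.521962; d = 1/u = 0.657047
p_u = 0.158452, p_m = 0.666667, p_d = 0.174881
Discount per step: exp(-r*dt) = 0.977751
Stock lattice S(k, j) with j the centered position index:
  k=0: S(0,+0) = 51.5200
  k=1: S(1,-1) = 33.8511; S(1,+0) = 51.5200; S(1,+1) = 78.4115
  k=2: S(2,-2) = 22.2417; S(2,-1) = 33.8511; S(2,+0) = 51.5200; S(2,+1) = 78.4115; S(2,+2) = 119.3392
Terminal payoffs V(N, j) = max(K - S_T, 0):
  V(2,-2) = 32.458274; V(2,-1) = 20.848948; V(2,+0) = 3.180000; V(2,+1) = 0.000000; V(2,+2) = 0.000000
Backward induction: V(k, j) = exp(-r*dt) * [p_u * V(k+1, j+1) + p_m * V(k+1, j) + p_d * V(k+1, j-1)]
  V(1,-1) = exp(-r*dt) * [p_u*3.180000 + p_m*20.848948 + p_d*32.458274] = 19.632767
  V(1,+0) = exp(-r*dt) * [p_u*0.000000 + p_m*3.180000 + p_d*20.848948] = 5.637796
  V(1,+1) = exp(-r*dt) * [p_u*0.000000 + p_m*0.000000 + p_d*3.180000] = 0.543748
  V(0,+0) = exp(-r*dt) * [p_u*0.543748 + p_m*5.637796 + p_d*19.632767] = 7.116157

Answer: Price = V(0,0) = 7.1162


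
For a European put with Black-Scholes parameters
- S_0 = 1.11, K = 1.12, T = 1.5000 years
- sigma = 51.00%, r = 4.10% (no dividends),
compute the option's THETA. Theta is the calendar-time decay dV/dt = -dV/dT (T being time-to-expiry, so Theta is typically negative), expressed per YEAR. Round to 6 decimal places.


d1 = 0.3964112194; d2 = -0.2282086650
phi(d1) = 0.3687968013; exp(-qT) = 1.0000000000; exp(-rT) = 0.9403529457
Theta = -S*exp(-qT)*phi(d1)*sigma/(2*sqrt(T)) + r*K*exp(-rT)*N(-d2) - q*S*exp(-qT)*N(-d1)
N(-d1) = 0.3459008454; N(-d2) = 0.5902579873; sqrt(T) = 1.2247448714
Term 1 = -1.1100 * 1.0000000000 * 0.3687968013 * 0.5100 / (2 * 1.2247448714) = -0.0852323917
Term 2 = 0.0410 * 1.1200 * 0.9403529457 * 0.5902579873 = 0.0254879344
Term 3 = 0 (no dividend yield, q = 0)
Theta = -0.0852323917 + (0.0254879344) + (0.0000000000) = -0.059744

Answer: Theta = -0.059744


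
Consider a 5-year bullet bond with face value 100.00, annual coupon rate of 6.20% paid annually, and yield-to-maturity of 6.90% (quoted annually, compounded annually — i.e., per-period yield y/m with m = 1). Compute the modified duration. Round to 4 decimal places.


Answer: Modified duration = 4.1536

Derivation:
Coupon per period c = face * coupon_rate / m = 6.200000
Periods per year m = 1; per-period yield y/m = 0.069000
Number of cashflows N = 5
Cashflows (t years, CF_t, discount factor 1/(1+y/m)^(m*t), PV):
  t = 1.0000: CF_t = 6.200000, DF = 0.935454, PV = 5.799813
  t = 2.0000: CF_t = 6.200000, DF = 0.875074, PV = 5.425456
  t = 3.0000: CF_t = 6.200000, DF = 0.818591, PV = 5.075263
  t = 4.0000: CF_t = 6.200000, DF = 0.765754, PV = 4.747674
  t = 5.0000: CF_t = 106.200000, DF = 0.716327, PV = 76.073954
Price P = sum_t PV_t = 97.122161
First compute Macaulay numerator sum_t t * PV_t:
  t * PV_t at t = 1.0000: 5.799813
  t * PV_t at t = 2.0000: 10.850913
  t * PV_t at t = 3.0000: 15.225790
  t * PV_t at t = 4.0000: 18.990695
  t * PV_t at t = 5.0000: 380.369771
Macaulay duration D = 431.236981 / 97.122161 = 4.440150
Modified duration = D / (1 + y/m) = 4.440150 / (1 + 0.069000) = 4.153555


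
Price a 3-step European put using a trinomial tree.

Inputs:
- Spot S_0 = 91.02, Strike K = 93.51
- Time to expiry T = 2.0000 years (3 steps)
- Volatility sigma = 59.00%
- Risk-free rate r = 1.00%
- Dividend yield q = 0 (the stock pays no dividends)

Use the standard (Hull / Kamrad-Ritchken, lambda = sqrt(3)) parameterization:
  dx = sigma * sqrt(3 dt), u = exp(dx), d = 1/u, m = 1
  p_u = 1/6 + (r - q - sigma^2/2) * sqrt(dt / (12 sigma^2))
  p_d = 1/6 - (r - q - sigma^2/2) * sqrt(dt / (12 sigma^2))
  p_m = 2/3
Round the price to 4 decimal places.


Answer: Price = V(0,0) = 27.3312

Derivation:
dt = T/N = 0.666667; dx = sigma*sqrt(3*dt) = 0.834386
u = exp(dx) = 2.303399; d = 1/u = 0.434141
p_u = 0.101129, p_m = 0.666667, p_d = 0.232204
Discount per step: exp(-r*dt) = 0.993356
Stock lattice S(k, j) with j the centered position index:
  k=0: S(0,+0) = 91.0200
  k=1: S(1,-1) = 39.5155; S(1,+0) = 91.0200; S(1,+1) = 209.6554
  k=2: S(2,-2) = 17.1553; S(2,-1) = 39.5155; S(2,+0) = 91.0200; S(2,+1) = 209.6554; S(2,+2) = 482.9201
  k=3: S(3,-3) = 7.4478; S(3,-2) = 17.1553; S(3,-1) = 39.5155; S(3,+0) = 91.0200; S(3,+1) = 209.6554; S(3,+2) = 482.9201; S(3,+3) = 1112.3579
Terminal payoffs V(N, j) = max(K - S_T, 0):
  V(3,-3) = 86.062181; V(3,-2) = 76.354698; V(3,-1) = 53.994490; V(3,+0) = 2.490000; V(3,+1) = 0.000000; V(3,+2) = 0.000000; V(3,+3) = 0.000000
Backward induction: V(k, j) = exp(-r*dt) * [p_u * V(k+1, j+1) + p_m * V(k+1, j) + p_d * V(k+1, j-1)]
  V(2,-2) = exp(-r*dt) * [p_u*53.994490 + p_m*76.354698 + p_d*86.062181] = 75.840247
  V(2,-1) = exp(-r*dt) * [p_u*2.490000 + p_m*53.994490 + p_d*76.354698] = 53.619340
  V(2,+0) = exp(-r*dt) * [p_u*0.000000 + p_m*2.490000 + p_d*53.994490] = 14.103393
  V(2,+1) = exp(-r*dt) * [p_u*0.000000 + p_m*0.000000 + p_d*2.490000] = 0.574346
  V(2,+2) = exp(-r*dt) * [p_u*0.000000 + p_m*0.000000 + p_d*0.000000] = 0.000000
  V(1,-1) = exp(-r*dt) * [p_u*14.103393 + p_m*53.619340 + p_d*75.840247] = 54.418890
  V(1,+0) = exp(-r*dt) * [p_u*0.574346 + p_m*14.103393 + p_d*53.619340] = 21.765377
  V(1,+1) = exp(-r*dt) * [p_u*0.000000 + p_m*0.574346 + p_d*14.103393] = 3.633456
  V(0,+0) = exp(-r*dt) * [p_u*3.633456 + p_m*21.765377 + p_d*54.418890] = 27.331162


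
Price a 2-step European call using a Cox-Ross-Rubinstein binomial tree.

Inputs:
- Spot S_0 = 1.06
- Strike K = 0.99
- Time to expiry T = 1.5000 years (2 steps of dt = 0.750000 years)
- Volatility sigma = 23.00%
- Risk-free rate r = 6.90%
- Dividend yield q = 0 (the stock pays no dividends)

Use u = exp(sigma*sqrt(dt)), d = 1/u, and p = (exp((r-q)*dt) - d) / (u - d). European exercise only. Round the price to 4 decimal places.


dt = T/N = 0.750000
u = exp(sigma*sqrt(dt)) = 1.220409; d = 1/u = 0.819398
p = (exp((r-q)*dt) - d) / (u - d) = 0.582814
Discount per step: exp(-r*dt) = 0.949566
Stock lattice S(k, i) with i counting down-moves:
  k=0: S(0,0) = 1.0600
  k=1: S(1,0) = 1.2936; S(1,1) = 0.8686
  k=2: S(2,0) = 1.5788; S(2,1) = 1.0600; S(2,2) = 0.7117
Terminal payoffs V(N, i) = max(S_T - K, 0):
  V(2,0) = 0.588761; V(2,1) = 0.070000; V(2,2) = 0.000000
Backward induction: V(k, i) = exp(-r*dt) * [p * V(k+1, i) + (1-p) * V(k+1, i+1)].
  V(1,0) = exp(-r*dt) * [p*0.588761 + (1-p)*0.070000] = 0.353563
  V(1,1) = exp(-r*dt) * [p*0.070000 + (1-p)*0.000000] = 0.038739
  V(0,0) = exp(-r*dt) * [p*0.353563 + (1-p)*0.038739] = 0.211015

Answer: Price = V(0,0) = 0.2110


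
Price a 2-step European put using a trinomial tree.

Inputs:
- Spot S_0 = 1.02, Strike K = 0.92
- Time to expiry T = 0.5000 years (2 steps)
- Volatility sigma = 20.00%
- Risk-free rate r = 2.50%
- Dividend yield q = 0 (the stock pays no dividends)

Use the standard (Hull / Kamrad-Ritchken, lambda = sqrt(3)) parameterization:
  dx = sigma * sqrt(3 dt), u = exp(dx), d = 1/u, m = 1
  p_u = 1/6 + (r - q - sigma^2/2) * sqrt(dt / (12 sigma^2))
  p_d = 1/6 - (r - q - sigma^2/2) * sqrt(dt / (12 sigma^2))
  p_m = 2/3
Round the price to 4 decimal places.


Answer: Price = V(0,0) = 0.0186

Derivation:
dt = T/N = 0.250000; dx = sigma*sqrt(3*dt) = 0.173205
u = exp(dx) = 1.189110; d = 1/u = 0.840965
p_u = 0.170275, p_m = 0.666667, p_d = 0.163058
Discount per step: exp(-r*dt) = 0.993769
Stock lattice S(k, j) with j the centered position index:
  k=0: S(0,+0) = 1.0200
  k=1: S(1,-1) = 0.8578; S(1,+0) = 1.0200; S(1,+1) = 1.2129
  k=2: S(2,-2) = 0.7214; S(2,-1) = 0.8578; S(2,+0) = 1.0200; S(2,+1) = 1.2129; S(2,+2) = 1.4423
Terminal payoffs V(N, j) = max(K - S_T, 0):
  V(2,-2) = 0.198633; V(2,-1) = 0.062216; V(2,+0) = 0.000000; V(2,+1) = 0.000000; V(2,+2) = 0.000000
Backward induction: V(k, j) = exp(-r*dt) * [p_u * V(k+1, j+1) + p_m * V(k+1, j) + p_d * V(k+1, j-1)]
  V(1,-1) = exp(-r*dt) * [p_u*0.000000 + p_m*0.062216 + p_d*0.198633] = 0.073406
  V(1,+0) = exp(-r*dt) * [p_u*0.000000 + p_m*0.000000 + p_d*0.062216] = 0.010082
  V(1,+1) = exp(-r*dt) * [p_u*0.000000 + p_m*0.000000 + p_d*0.000000] = 0.000000
  V(0,+0) = exp(-r*dt) * [p_u*0.000000 + p_m*0.010082 + p_d*0.073406] = 0.018574


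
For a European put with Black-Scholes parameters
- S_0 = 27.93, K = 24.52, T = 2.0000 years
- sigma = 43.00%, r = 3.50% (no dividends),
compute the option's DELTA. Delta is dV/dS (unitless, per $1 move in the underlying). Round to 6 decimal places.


Answer: Delta = -0.263272

Derivation:
d1 = 0.6332918531; d2 = 0.0251800213
phi(d1) = 0.3264534808; exp(-qT) = 1.0000000000; exp(-rT) = 0.9323938199
N(-d1) = 0.2632715362
Delta = -exp(-qT) * N(-d1) = -1.0000000000 * 0.2632715362 = -0.263272
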